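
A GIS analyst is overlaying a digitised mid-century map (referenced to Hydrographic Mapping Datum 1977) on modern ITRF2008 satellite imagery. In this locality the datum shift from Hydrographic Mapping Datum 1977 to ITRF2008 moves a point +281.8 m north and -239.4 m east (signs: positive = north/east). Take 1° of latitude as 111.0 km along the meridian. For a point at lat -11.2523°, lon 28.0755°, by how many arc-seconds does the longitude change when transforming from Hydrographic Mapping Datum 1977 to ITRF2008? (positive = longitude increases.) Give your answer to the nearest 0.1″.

Δλ = -7.9″

At latitude -11.2523°, cos φ = 0.980777.
1° of longitude at this latitude = 111.0 × cos φ = 108.87 km, so Δλ = -239.4 / 108866.3 = -0.0021990° = -7.916″.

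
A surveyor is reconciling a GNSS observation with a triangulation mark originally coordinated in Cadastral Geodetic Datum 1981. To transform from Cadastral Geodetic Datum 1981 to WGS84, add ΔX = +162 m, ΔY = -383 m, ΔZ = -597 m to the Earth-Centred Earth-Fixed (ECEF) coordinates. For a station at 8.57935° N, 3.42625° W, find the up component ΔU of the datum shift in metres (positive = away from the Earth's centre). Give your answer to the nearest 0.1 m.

At φ = 8.57935°, λ = -3.42625°: sin φ = 0.149179, cos φ = 0.988810, sin λ = -0.059764, cos λ = 0.998213.
ΔU = cos φ cos λ·ΔX + cos φ sin λ·ΔY + sin φ·ΔZ = (0.988810)(0.998213)(162) + (0.988810)(-0.059764)(-383) + (0.149179)(-597) = 93.47 m.

ΔU = 93.5 m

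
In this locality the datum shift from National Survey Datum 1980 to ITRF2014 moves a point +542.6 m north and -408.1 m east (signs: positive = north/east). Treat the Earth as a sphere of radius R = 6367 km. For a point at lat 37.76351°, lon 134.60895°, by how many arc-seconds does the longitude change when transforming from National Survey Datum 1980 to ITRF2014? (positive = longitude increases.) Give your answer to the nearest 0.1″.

At latitude 37.76351°, cos φ = 0.790545.
One radian of longitude at latitude φ spans R cos φ, so Δλ = ΔE / (R cos φ) = -408.1 / (6367000 × 0.790545) = -8.1078e-05 rad = -16.724″.

Δλ = -16.7″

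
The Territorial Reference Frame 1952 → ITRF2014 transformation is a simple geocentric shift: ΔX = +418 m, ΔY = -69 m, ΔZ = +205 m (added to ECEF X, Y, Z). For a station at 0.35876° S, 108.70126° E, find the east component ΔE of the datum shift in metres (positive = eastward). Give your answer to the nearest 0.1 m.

The local east axis at (φ, λ) is (−sin λ, cos λ, 0), so ΔE = −sin(108.70126°)·418 + cos(108.70126°)·(-69) = -373.81 m.

ΔE = -373.8 m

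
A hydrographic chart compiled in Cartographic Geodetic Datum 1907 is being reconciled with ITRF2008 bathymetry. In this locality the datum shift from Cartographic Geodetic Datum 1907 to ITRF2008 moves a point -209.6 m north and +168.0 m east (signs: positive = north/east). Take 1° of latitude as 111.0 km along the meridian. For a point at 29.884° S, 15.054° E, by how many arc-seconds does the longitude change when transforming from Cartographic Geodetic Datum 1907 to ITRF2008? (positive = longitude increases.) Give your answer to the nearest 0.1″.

Δλ = 6.3″

At latitude -29.884°, cos φ = 0.867036.
1° of longitude at this latitude = 111.0 × cos φ = 96.24 km, so Δλ = 168.0 / 96241.0 = 0.0017456° = 6.284″.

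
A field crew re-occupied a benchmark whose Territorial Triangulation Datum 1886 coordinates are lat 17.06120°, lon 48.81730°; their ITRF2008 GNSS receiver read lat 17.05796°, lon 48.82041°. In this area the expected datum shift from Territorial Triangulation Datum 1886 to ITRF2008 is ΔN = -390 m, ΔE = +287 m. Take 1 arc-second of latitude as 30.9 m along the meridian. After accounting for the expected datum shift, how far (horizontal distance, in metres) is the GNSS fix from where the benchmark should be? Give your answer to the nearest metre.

53 m

Observed coordinate differences: Δφ = -0.00324°, Δλ = +0.00311°.
Converting to metres (1° lat = 111240 m, cos φ = 0.955992): observed ΔN = -360.4 m, observed ΔE = 330.7 m.
Subtracting the expected shift leaves a residual of -360.4 − (-390) = 29.6 m north and 330.7 − (287) = 43.7 m east.
Residual distance = √(29.6² + 43.7²) = 52.8 m.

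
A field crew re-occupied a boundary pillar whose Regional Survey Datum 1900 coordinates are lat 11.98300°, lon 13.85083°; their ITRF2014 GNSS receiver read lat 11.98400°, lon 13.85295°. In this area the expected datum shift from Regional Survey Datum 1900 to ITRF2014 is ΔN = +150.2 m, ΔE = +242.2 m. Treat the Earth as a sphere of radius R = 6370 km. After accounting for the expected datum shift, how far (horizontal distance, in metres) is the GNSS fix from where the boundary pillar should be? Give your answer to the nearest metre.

41 m

Observed coordinate differences: Δφ = +0.00100°, Δλ = +0.00212°.
Converting to metres (1° lat = 111177 m, cos φ = 0.978209): observed ΔN = 111.2 m, observed ΔE = 230.6 m.
Subtracting the expected shift leaves a residual of 111.2 − (150.2) = -39.0 m north and 230.6 − (242.2) = -11.6 m east.
Residual distance = √((-39.0)² + (-11.6)²) = 40.7 m.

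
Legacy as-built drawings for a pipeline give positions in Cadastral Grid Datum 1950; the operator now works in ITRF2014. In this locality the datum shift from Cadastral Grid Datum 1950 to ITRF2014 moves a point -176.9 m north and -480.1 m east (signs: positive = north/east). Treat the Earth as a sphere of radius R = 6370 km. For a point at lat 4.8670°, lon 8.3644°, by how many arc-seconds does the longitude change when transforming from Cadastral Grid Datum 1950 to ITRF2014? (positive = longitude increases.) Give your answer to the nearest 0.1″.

At latitude 4.8670°, cos φ = 0.996394.
One radian of longitude at latitude φ spans R cos φ, so Δλ = ΔE / (R cos φ) = -480.1 / (6370000 × 0.996394) = -7.5642e-05 rad = -15.602″.

Δλ = -15.6″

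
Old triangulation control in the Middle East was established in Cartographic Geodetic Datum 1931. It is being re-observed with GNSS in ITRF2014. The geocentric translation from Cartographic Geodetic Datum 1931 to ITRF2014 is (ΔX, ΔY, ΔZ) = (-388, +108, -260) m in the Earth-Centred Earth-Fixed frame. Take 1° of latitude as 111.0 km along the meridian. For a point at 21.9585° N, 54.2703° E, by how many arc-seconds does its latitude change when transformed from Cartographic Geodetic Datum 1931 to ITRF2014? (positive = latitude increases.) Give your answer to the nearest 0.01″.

Δφ = -6.14″

sin φ = 0.373935, cos φ = 0.927455, sin λ = 0.811781, cos λ = 0.583962.
North component: ΔN = −sin φ cos λ·ΔX − sin φ sin λ·ΔY + cos φ·ΔZ = −(0.373935)(0.583962)(-388) − (0.373935)(0.811781)(108) + (0.927455)(-260) = -189.20 m.
1° of latitude spans 111000 m, so Δφ = -189.20 / 111000 × 3600 = -6.136″.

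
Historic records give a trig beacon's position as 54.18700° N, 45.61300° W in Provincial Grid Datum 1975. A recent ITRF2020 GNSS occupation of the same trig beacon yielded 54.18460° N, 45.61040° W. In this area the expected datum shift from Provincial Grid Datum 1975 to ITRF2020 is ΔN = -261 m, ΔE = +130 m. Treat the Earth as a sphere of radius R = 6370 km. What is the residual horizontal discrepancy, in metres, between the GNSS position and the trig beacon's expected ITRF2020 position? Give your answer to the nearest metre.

40 m

Observed coordinate differences: Δφ = -0.00240°, Δλ = +0.00260°.
Converting to metres (1° lat = 111177 m, cos φ = 0.585142): observed ΔN = -266.8 m, observed ΔE = 169.1 m.
Subtracting the expected shift leaves a residual of -266.8 − (-261) = -5.8 m north and 169.1 − (130) = 39.1 m east.
Residual distance = √((-5.8)² + 39.1²) = 39.6 m.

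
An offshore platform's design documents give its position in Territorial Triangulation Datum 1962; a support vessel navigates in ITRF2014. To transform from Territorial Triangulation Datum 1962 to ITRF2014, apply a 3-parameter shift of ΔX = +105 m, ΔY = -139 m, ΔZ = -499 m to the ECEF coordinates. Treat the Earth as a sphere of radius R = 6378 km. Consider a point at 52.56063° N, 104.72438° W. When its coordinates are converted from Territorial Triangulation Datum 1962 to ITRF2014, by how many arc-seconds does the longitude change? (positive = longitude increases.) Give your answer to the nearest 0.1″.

Δλ = 7.3″

sin φ = 0.793997, cos φ = 0.607922, sin λ = -0.967160, cos λ = -0.254170.
East component: ΔE = −sin λ·ΔX + cos λ·ΔY = −(-0.967160)(105) + (-0.254170)(-139) = 136.88 m.
1° of latitude spans πR/180 = 111317 m; at latitude φ, 1° of longitude spans that × cos φ = 67672.1 m, so Δλ = 136.88 / 67672.1 × 3600 = 7.282″.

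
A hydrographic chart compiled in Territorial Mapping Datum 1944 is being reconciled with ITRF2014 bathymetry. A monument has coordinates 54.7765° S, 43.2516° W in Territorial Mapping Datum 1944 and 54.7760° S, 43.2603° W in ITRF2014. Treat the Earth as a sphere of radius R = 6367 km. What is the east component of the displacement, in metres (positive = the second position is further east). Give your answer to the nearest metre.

ΔE = -558 m

Δφ = -54.7760° − -54.7765° = +0.0005°; Δλ = -43.2603° − -43.2516° = -0.0087°.
1° along a meridian = πR/180 = 111125 m.
ΔN = Δφ × 111125 = 55.6 m; ΔE = Δλ × 111125 × cos(-54.7765°) = -0.0087 × 111125 × 0.576767 = -557.6 m.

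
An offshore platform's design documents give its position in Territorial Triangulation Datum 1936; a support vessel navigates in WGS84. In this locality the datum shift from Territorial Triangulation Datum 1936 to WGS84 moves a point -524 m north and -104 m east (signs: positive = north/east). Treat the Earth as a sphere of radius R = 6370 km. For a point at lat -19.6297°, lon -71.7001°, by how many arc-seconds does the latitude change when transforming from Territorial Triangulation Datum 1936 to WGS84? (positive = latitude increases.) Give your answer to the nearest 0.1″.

On a sphere of radius R, 1 rad of latitude = R, so Δφ = ΔN / R = -524.0 / 6370000 = -8.2261e-05 rad = -16.967″.

Δφ = -17.0″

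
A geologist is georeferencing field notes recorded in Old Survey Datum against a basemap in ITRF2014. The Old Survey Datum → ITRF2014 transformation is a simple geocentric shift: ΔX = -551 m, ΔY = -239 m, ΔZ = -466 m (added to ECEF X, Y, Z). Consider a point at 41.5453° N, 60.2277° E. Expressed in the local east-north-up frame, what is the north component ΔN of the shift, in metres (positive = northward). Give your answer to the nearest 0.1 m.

ΔN = -29.7 m

At φ = 41.5453°, λ = 60.2277°: sin φ = 0.663212, cos φ = 0.748432, sin λ = 0.868006, cos λ = 0.496554.
ΔN = −sin φ cos λ·ΔX − sin φ sin λ·ΔY + cos φ·ΔZ = −(0.663212)(0.496554)(-551) − (0.663212)(0.868006)(-239) + (0.748432)(-466) = -29.73 m.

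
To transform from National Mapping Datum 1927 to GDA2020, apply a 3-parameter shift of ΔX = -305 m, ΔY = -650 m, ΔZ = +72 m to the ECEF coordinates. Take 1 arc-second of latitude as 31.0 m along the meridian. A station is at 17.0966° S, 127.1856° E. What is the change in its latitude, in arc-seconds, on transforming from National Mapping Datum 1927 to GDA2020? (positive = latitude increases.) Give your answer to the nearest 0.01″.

Δφ = -0.94″

sin φ = -0.293984, cos φ = 0.955810, sin λ = 0.796682, cos λ = -0.604399.
North component: ΔN = −sin φ cos λ·ΔX − sin φ sin λ·ΔY + cos φ·ΔZ = −(-0.293984)(-0.604399)(-305) − (-0.293984)(0.796682)(-650) + (0.955810)(72) = -29.23 m.
1° of latitude spans 3600 × 31.00 = 111600 m, so Δφ = -29.23 / 111600 × 3600 = -0.943″.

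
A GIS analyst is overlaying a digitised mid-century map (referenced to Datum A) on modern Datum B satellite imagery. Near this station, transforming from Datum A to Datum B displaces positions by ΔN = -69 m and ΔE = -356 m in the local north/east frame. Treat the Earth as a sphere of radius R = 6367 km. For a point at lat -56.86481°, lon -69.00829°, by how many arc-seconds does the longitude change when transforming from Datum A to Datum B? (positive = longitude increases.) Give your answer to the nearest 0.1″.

Δλ = -21.1″

At latitude -56.86481°, cos φ = 0.546616.
One radian of longitude at latitude φ spans R cos φ, so Δλ = ΔE / (R cos φ) = -356.0 / (6367000 × 0.546616) = -1.0229e-04 rad = -21.099″.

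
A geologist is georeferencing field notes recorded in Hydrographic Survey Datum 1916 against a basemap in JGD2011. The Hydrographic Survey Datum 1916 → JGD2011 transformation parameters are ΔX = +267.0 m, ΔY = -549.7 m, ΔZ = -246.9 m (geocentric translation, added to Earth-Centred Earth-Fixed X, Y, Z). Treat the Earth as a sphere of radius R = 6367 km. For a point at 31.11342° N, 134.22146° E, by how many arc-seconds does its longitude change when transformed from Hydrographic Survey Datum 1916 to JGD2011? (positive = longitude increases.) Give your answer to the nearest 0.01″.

Δλ = 7.27″

sin φ = 0.516734, cos φ = 0.856146, sin λ = 0.716649, cos λ = -0.697434.
East component: ΔE = −sin λ·ΔX + cos λ·ΔY = −(0.716649)(267.0) + (-0.697434)(-549.7) = 192.03 m.
1° of latitude spans πR/180 = 111125 m; at latitude φ, 1° of longitude spans that × cos φ = 95139.3 m, so Δλ = 192.03 / 95139.3 × 3600 = 7.266″.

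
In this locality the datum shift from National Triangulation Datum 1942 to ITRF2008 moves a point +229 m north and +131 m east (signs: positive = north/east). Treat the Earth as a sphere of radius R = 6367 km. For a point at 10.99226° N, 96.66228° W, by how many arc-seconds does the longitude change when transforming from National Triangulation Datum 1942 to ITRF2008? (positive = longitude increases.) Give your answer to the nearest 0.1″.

Δλ = 4.3″

At latitude 10.99226°, cos φ = 0.981653.
One radian of longitude at latitude φ spans R cos φ, so Δλ = ΔE / (R cos φ) = 131.0 / (6367000 × 0.981653) = 2.0959e-05 rad = 4.323″.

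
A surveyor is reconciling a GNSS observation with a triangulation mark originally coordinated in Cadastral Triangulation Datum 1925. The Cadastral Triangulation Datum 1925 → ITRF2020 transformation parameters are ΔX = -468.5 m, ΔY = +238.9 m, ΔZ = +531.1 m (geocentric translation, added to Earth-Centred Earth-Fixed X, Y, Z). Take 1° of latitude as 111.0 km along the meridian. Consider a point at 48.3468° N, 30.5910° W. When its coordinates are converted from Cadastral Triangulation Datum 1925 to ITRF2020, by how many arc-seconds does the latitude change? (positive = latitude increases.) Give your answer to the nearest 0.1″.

Δφ = 24.2″

sin φ = 0.747181, cos φ = 0.664620, sin λ = -0.508906, cos λ = 0.860822.
North component: ΔN = −sin φ cos λ·ΔX − sin φ sin λ·ΔY + cos φ·ΔZ = −(0.747181)(0.860822)(-468.5) − (0.747181)(-0.508906)(238.9) + (0.664620)(531.1) = 745.15 m.
1° of latitude spans 111000 m, so Δφ = 745.15 / 111000 × 3600 = 24.167″.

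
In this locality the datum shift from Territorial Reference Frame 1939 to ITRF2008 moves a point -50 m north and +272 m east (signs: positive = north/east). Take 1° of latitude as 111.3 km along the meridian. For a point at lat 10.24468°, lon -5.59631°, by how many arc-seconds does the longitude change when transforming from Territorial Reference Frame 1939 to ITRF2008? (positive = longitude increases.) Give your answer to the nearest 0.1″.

Δλ = 8.9″

At latitude 10.24468°, cos φ = 0.984057.
1° of longitude at this latitude = 111.3 × cos φ = 109.53 km, so Δλ = 272.0 / 109525.6 = 0.0024834° = 8.940″.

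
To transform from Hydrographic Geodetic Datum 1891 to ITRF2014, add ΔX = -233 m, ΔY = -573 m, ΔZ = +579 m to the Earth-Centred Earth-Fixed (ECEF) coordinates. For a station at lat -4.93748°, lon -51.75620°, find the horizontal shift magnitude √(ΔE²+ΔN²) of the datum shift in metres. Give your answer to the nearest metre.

808 m

The local east axis at (φ, λ) is (−sin λ, cos λ, 0), so ΔE = −sin(-51.75620°)·(-233) + cos(-51.75620°)·(-573) = -537.69 m.
The local north axis is (−sin φ cos λ, −sin φ sin λ, cos φ), giving ΔN = -12.414 + 38.733 + 576.851 = 603.17 m.
Horizontal magnitude = √(ΔE² + ΔN²) = √((-537.69)² + 603.17²) = 808.04 m.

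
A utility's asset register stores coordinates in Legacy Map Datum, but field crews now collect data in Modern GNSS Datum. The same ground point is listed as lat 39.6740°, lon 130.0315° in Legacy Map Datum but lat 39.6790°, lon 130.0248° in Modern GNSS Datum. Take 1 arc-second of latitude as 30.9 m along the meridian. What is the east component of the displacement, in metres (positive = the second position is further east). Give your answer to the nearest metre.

ΔE = -574 m

Δφ = 39.6790° − 39.6740° = +0.0050°; Δλ = 130.0248° − 130.0315° = -0.0067°.
1° of latitude = 3600 × 30.90 = 111240 m.
ΔN = Δφ × 111240 = 556.2 m; ΔE = Δλ × 111240 × cos(39.6740°) = -0.0067 × 111240 × 0.769689 = -573.7 m.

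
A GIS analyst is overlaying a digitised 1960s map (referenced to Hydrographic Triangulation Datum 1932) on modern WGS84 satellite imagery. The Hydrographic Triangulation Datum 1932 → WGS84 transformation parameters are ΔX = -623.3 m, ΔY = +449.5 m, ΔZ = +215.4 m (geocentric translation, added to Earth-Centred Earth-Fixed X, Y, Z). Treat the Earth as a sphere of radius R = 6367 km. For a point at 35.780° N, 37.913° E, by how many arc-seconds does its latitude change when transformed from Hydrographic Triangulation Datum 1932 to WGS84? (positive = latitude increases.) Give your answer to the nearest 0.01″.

sin φ = 0.584675, cos φ = 0.811268, sin λ = 0.614464, cos λ = 0.788945.
North component: ΔN = −sin φ cos λ·ΔX − sin φ sin λ·ΔY + cos φ·ΔZ = −(0.584675)(0.788945)(-623.3) − (0.584675)(0.614464)(449.5) + (0.811268)(215.4) = 300.77 m.
1° of latitude spans πR/180 = 111125 m, so Δφ = 300.77 / 111125 × 3600 = 9.744″.

Δφ = 9.74″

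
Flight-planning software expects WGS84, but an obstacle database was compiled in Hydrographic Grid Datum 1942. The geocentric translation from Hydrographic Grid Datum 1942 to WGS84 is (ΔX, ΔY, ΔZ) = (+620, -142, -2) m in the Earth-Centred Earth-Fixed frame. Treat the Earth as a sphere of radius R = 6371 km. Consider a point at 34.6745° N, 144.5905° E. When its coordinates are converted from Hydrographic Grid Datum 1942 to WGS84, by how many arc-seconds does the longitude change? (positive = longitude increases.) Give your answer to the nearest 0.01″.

Δλ = -9.59″

sin φ = 0.568914, cos φ = 0.822397, sin λ = 0.579416, cos λ = -0.815032.
East component: ΔE = −sin λ·ΔX + cos λ·ΔY = −(0.579416)(620) + (-0.815032)(-142) = -243.50 m.
1° of latitude spans πR/180 = 111195 m; at latitude φ, 1° of longitude spans that × cos φ = 91446.4 m, so Δλ = -243.50 / 91446.4 × 3600 = -9.586″.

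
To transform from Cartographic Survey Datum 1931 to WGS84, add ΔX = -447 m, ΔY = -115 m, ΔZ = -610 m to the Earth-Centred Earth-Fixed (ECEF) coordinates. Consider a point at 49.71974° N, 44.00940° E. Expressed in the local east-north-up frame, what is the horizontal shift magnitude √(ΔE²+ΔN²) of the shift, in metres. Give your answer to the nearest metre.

The local east axis at (φ, λ) is (−sin λ, cos λ, 0), so ΔE = −sin(44.00940°)·(-447) + cos(44.00940°)·(-115) = 227.85 m.
The local north axis is (−sin φ cos λ, −sin φ sin λ, cos φ), giving ΔN = 245.265 + 60.954 − 394.381 = -88.16 m.
Horizontal magnitude = √(ΔE² + ΔN²) = √(227.85² + (-88.16)²) = 244.32 m.

244 m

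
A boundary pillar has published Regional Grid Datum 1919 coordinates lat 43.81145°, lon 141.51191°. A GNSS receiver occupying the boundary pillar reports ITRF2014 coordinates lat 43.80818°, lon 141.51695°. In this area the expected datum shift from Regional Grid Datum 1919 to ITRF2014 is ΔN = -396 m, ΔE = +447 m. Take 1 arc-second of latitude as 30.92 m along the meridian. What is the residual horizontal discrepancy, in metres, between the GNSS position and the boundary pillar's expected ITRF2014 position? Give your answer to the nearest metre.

Observed coordinate differences: Δφ = -0.00327°, Δλ = +0.00504°.
Converting to metres (1° lat = 111312 m, cos φ = 0.721622): observed ΔN = -364.0 m, observed ΔE = 404.8 m.
Subtracting the expected shift leaves a residual of -364.0 − (-396) = 32.0 m north and 404.8 − (447) = -42.2 m east.
Residual distance = √(32.0² + (-42.2)²) = 52.9 m.

53 m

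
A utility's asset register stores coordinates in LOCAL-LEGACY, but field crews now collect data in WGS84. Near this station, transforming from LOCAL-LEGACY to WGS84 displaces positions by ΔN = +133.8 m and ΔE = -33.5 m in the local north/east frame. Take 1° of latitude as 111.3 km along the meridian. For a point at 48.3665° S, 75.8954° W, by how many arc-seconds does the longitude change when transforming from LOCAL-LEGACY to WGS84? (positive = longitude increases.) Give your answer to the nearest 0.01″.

Δλ = -1.63″

At latitude -48.3665°, cos φ = 0.664363.
1° of longitude at this latitude = 111.3 × cos φ = 73.94 km, so Δλ = -33.5 / 73943.6 = -0.0004530° = -1.631″.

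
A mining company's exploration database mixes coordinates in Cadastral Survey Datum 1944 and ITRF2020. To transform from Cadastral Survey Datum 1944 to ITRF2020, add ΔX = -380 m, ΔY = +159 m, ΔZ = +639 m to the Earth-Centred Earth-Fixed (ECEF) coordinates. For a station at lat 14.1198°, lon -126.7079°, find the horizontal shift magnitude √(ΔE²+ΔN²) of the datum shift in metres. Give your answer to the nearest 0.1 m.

At φ = 14.1198°, λ = -126.7079°: sin φ = 0.243950, cos φ = 0.969788, sin λ = -0.801693, cos λ = -0.597736.
ΔE = −sin λ·ΔX + cos λ·ΔY = −(-0.801693)·(-380) + (-0.597736)·(159) = -399.68 m.
ΔN = −sin φ cos λ·ΔX − sin φ sin λ·ΔY + cos φ·ΔZ = −(0.243950)(-0.597736)(-380) − (0.243950)(-0.801693)(159) + (0.969788)(639) = 595.38 m.
Horizontal magnitude = √(ΔE² + ΔN²) = √((-399.68)² + 595.38²) = 717.09 m.

717.1 m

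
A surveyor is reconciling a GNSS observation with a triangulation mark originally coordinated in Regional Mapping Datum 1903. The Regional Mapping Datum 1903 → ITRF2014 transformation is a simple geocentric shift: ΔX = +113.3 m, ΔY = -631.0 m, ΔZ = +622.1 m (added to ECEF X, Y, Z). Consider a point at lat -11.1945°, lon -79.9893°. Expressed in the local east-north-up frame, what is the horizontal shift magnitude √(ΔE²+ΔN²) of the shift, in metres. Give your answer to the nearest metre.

At φ = -11.1945°, λ = -79.9893°: sin φ = -0.194140, cos φ = 0.980974, sin λ = -0.984775, cos λ = 0.173832.
ΔE = −sin λ·ΔX + cos λ·ΔY = −(-0.984775)·(113.3) + (0.173832)·(-631.0) = 1.89 m.
ΔN = −sin φ cos λ·ΔX − sin φ sin λ·ΔY + cos φ·ΔZ = −(-0.194140)(0.173832)(113.3) − (-0.194140)(-0.984775)(-631.0) + (0.980974)(622.1) = 734.72 m.
Horizontal magnitude = √(ΔE² + ΔN²) = √(1.89² + 734.72²) = 734.73 m.

735 m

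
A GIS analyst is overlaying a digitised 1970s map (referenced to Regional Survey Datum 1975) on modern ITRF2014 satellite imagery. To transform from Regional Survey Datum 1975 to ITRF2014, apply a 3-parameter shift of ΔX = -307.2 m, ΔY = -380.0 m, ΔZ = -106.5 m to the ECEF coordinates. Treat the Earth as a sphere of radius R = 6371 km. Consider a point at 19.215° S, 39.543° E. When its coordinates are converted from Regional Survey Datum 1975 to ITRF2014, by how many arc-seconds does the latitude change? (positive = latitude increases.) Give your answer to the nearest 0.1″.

sin φ = -0.329114, cos φ = 0.944290, sin λ = 0.636657, cos λ = 0.771147.
North component: ΔN = −sin φ cos λ·ΔX − sin φ sin λ·ΔY + cos φ·ΔZ = −(-0.329114)(0.771147)(-307.2) − (-0.329114)(0.636657)(-380.0) + (0.944290)(-106.5) = -258.16 m.
1° of latitude spans πR/180 = 111195 m, so Δφ = -258.16 / 111195 × 3600 = -8.358″.

Δφ = -8.4″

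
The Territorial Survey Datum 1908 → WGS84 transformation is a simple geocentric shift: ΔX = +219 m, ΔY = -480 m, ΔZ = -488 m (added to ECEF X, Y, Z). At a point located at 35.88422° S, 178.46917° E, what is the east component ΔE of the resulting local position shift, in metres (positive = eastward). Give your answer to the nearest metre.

ΔE = 474 m

At φ = -35.88422°, λ = 178.46917°: sin φ = -0.586149, cos φ = 0.810203, sin λ = 0.026715, cos λ = -0.999643.
ΔE = −sin λ·ΔX + cos λ·ΔY = −(0.026715)·(219) + (-0.999643)·(-480) = 473.98 m.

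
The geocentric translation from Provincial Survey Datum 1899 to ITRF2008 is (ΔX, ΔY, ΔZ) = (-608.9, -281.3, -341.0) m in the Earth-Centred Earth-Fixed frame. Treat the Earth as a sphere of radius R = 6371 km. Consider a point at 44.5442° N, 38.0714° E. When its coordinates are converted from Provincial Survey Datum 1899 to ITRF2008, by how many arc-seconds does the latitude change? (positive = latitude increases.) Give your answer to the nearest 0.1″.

sin φ = 0.701459, cos φ = 0.712710, sin λ = 0.616643, cos λ = 0.787243.
North component: ΔN = −sin φ cos λ·ΔX − sin φ sin λ·ΔY + cos φ·ΔZ = −(0.701459)(0.787243)(-608.9) − (0.701459)(0.616643)(-281.3) + (0.712710)(-341.0) = 214.89 m.
1° of latitude spans πR/180 = 111195 m, so Δφ = 214.89 / 111195 × 3600 = 6.957″.

Δφ = 7.0″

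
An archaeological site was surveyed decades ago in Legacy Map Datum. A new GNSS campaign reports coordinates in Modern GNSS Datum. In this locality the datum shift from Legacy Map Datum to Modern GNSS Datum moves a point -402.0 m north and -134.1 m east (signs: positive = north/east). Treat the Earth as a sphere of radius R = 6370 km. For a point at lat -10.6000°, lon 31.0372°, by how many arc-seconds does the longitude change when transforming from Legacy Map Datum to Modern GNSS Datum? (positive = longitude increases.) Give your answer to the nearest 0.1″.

At latitude -10.6000°, cos φ = 0.982935.
One radian of longitude at latitude φ spans R cos φ, so Δλ = ΔE / (R cos φ) = -134.1 / (6370000 × 0.982935) = -2.1417e-05 rad = -4.418″.

Δλ = -4.4″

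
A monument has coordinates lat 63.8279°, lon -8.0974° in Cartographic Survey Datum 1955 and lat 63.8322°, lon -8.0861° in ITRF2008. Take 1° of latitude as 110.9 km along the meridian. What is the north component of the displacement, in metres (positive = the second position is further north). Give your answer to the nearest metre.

Δφ = 63.8322° − 63.8279° = +0.0043°; Δλ = -8.0861° − -8.0974° = +0.0113°.
ΔN = Δφ × 110900 = 476.9 m; ΔE = Δλ × 110900 × cos(63.8279°) = +0.0113 × 110900 × 0.441069 = 552.7 m.

ΔN = 477 m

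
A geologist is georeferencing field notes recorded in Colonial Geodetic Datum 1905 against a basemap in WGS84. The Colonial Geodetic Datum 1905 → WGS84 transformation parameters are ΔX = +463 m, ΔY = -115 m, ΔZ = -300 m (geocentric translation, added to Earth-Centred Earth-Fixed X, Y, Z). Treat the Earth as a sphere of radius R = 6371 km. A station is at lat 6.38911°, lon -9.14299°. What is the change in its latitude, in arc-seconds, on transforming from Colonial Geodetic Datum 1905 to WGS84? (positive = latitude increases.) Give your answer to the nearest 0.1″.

sin φ = 0.111280, cos φ = 0.993789, sin λ = -0.158899, cos λ = 0.987295.
North component: ΔN = −sin φ cos λ·ΔX − sin φ sin λ·ΔY + cos φ·ΔZ = −(0.111280)(0.987295)(463) − (0.111280)(-0.158899)(-115) + (0.993789)(-300) = -351.04 m.
1° of latitude spans πR/180 = 111195 m, so Δφ = -351.04 / 111195 × 3600 = -11.365″.

Δφ = -11.4″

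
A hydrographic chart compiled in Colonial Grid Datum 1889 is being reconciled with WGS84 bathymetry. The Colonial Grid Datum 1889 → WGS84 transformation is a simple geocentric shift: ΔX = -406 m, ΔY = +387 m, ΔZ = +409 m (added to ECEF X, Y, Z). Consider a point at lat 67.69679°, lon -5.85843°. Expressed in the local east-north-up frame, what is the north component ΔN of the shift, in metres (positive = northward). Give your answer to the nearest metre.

ΔN = 565 m

The local north axis is (−sin φ cos λ, −sin φ sin λ, cos φ), giving ΔN = 373.665 + 36.546 + 155.219 = 565.43 m.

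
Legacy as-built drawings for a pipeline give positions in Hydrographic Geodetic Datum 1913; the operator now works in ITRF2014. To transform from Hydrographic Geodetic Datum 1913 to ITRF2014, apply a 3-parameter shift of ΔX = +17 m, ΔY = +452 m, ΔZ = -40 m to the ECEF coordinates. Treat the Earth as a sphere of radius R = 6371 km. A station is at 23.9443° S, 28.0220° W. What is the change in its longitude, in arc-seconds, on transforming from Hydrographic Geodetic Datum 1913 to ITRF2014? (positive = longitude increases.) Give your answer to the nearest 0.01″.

Δλ = 14.42″

sin φ = -0.405848, cos φ = 0.913940, sin λ = -0.469811, cos λ = 0.882767.
East component: ΔE = −sin λ·ΔX + cos λ·ΔY = −(-0.469811)(17) + (0.882767)(452) = 407.00 m.
1° of latitude spans πR/180 = 111195 m; at latitude φ, 1° of longitude spans that × cos φ = 101625.5 m, so Δλ = 407.00 / 101625.5 × 3600 = 14.418″.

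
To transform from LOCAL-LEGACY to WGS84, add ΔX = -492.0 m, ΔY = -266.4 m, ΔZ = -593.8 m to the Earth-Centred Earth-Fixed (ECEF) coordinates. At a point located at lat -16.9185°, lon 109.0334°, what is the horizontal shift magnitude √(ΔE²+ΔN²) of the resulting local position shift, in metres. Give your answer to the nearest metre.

811 m

At φ = -16.9185°, λ = 109.0334°: sin φ = -0.291011, cos φ = 0.956720, sin λ = 0.945329, cos λ = -0.326119.
ΔE = −sin λ·ΔX + cos λ·ΔY = −(0.945329)·(-492.0) + (-0.326119)·(-266.4) = 551.98 m.
ΔN = −sin φ cos λ·ΔX − sin φ sin λ·ΔY + cos φ·ΔZ = −(-0.291011)(-0.326119)(-492.0) − (-0.291011)(0.945329)(-266.4) + (0.956720)(-593.8) = -594.69 m.
Horizontal magnitude = √(ΔE² + ΔN²) = √(551.98² + (-594.69)²) = 811.38 m.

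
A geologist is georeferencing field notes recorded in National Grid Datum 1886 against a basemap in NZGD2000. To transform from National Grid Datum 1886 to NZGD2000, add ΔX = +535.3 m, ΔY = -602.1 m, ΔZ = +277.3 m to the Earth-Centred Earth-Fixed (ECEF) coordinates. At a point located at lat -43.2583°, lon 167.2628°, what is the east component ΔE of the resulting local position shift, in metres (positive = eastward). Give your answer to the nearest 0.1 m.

ΔE = 469.3 m

At φ = -43.2583°, λ = 167.2628°: sin φ = -0.685288, cos φ = 0.728272, sin λ = 0.220480, cos λ = -0.975392.
ΔE = −sin λ·ΔX + cos λ·ΔY = −(0.220480)·(535.3) + (-0.975392)·(-602.1) = 469.26 m.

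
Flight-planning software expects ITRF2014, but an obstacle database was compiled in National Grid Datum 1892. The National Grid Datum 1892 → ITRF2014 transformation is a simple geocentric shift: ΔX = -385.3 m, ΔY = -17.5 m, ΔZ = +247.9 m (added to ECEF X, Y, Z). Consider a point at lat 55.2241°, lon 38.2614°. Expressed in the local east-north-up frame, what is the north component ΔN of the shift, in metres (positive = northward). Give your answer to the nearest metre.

ΔN = 399 m

The local north axis is (−sin φ cos λ, −sin φ sin λ, cos φ), giving ΔN = 248.499 + 8.901 + 141.394 = 398.79 m.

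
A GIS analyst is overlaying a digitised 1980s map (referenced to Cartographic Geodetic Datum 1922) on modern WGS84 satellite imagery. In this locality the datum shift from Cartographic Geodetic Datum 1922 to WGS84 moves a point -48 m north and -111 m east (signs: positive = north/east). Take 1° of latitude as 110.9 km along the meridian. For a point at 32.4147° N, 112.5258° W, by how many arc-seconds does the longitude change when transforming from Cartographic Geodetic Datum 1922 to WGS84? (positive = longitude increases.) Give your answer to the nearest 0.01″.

At latitude 32.4147°, cos φ = 0.844190.
1° of longitude at this latitude = 110.9 × cos φ = 93.62 km, so Δλ = -111.0 / 93620.7 = -0.0011856° = -4.268″.

Δλ = -4.27″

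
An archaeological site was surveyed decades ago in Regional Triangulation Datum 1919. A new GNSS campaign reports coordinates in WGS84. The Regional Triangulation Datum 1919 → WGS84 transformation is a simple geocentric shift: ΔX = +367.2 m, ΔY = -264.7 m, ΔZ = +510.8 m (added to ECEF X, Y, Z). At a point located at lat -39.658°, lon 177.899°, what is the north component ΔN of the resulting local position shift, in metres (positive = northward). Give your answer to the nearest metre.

At φ = -39.658°, λ = 177.899°: sin φ = -0.638204, cos φ = 0.769868, sin λ = 0.036661, cos λ = -0.999328.
ΔN = −sin φ cos λ·ΔX − sin φ sin λ·ΔY + cos φ·ΔZ = −(-0.638204)(-0.999328)(367.2) − (-0.638204)(0.036661)(-264.7) + (0.769868)(510.8) = 152.86 m.

ΔN = 153 m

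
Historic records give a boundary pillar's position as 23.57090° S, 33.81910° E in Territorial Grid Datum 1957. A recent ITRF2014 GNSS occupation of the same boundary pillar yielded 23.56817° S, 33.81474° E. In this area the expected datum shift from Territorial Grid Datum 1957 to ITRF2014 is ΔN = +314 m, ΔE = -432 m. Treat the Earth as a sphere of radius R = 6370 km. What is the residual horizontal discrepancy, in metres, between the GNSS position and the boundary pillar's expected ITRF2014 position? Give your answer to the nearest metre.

16 m

Observed coordinate differences: Δφ = +0.00273°, Δλ = -0.00436°.
Converting to metres (1° lat = 111177 m, cos φ = 0.916566): observed ΔN = 303.5 m, observed ΔE = -444.3 m.
Subtracting the expected shift leaves a residual of 303.5 − (314) = -10.5 m north and -444.3 − (-432) = -12.3 m east.
Residual distance = √((-10.5)² + (-12.3)²) = 16.2 m.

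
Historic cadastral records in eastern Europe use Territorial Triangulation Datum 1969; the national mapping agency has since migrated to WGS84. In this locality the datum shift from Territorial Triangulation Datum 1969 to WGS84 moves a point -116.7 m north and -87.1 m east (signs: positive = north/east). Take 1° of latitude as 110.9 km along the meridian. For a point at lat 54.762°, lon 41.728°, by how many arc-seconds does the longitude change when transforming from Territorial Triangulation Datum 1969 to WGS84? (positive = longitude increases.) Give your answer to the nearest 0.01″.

Δλ = -4.90″

At latitude 54.762°, cos φ = 0.576974.
1° of longitude at this latitude = 110.9 × cos φ = 63.99 km, so Δλ = -87.1 / 63986.4 = -0.0013612° = -4.900″.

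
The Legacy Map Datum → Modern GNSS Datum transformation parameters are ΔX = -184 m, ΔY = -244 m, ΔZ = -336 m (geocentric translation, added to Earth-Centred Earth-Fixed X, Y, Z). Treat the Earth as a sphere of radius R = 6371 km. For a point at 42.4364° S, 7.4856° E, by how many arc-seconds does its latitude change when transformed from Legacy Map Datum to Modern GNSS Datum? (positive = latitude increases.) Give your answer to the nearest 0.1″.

Δφ = -12.7″

sin φ = -0.674771, cos φ = 0.738027, sin λ = 0.130277, cos λ = 0.991478.
North component: ΔN = −sin φ cos λ·ΔX − sin φ sin λ·ΔY + cos φ·ΔZ = −(-0.674771)(0.991478)(-184) − (-0.674771)(0.130277)(-244) + (0.738027)(-336) = -392.53 m.
1° of latitude spans πR/180 = 111195 m, so Δφ = -392.53 / 111195 × 3600 = -12.708″.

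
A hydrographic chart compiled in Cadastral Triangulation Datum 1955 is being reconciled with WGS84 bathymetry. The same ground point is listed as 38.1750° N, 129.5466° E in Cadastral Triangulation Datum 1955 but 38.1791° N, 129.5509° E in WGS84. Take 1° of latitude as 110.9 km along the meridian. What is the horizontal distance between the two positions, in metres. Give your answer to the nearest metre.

Δφ = 38.1791° − 38.1750° = +0.0041°; Δλ = 129.5509° − 129.5466° = +0.0043°.
ΔN = Δφ × 110900 = 454.7 m; ΔE = Δλ × 110900 × cos(38.1750°) = +0.0043 × 110900 × 0.786127 = 374.9 m.
Distance = √(ΔE² + ΔN²) = √(374.9² + 454.7²) = 589.3 m.

589 m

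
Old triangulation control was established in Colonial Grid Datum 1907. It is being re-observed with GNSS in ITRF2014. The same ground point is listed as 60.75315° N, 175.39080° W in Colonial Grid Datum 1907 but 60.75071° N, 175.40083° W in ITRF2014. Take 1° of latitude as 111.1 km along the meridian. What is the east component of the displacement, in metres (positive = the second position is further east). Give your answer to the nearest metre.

ΔE = -544 m

Δφ = 60.75071° − 60.75315° = -0.00244°; Δλ = -175.40083° − -175.39080° = -0.01003°.
ΔN = Δφ × 111100 = -271.1 m; ΔE = Δλ × 111100 × cos(60.75315°) = -0.01003 × 111100 × 0.488573 = -544.4 m.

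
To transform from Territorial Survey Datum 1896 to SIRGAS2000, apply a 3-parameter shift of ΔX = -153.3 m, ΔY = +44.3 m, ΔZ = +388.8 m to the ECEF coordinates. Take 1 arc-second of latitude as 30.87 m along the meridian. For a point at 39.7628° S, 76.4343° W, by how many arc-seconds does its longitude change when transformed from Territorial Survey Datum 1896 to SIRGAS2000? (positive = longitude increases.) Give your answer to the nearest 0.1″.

sin φ = -0.639611, cos φ = 0.768699, sin λ = -0.972102, cos λ = 0.234560.
East component: ΔE = −sin λ·ΔX + cos λ·ΔY = −(-0.972102)(-153.3) + (0.234560)(44.3) = -138.63 m.
1° of latitude spans 3600 × 30.87 = 111132 m; at latitude φ, 1° of longitude spans that × cos φ = 85427.1 m, so Δλ = -138.63 / 85427.1 × 3600 = -5.842″.

Δλ = -5.8″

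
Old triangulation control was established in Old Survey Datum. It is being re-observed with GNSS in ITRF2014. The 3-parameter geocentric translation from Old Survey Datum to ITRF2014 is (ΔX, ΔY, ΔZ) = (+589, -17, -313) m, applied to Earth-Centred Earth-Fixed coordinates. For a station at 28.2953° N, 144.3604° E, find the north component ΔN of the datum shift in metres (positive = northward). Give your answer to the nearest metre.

At φ = 28.2953°, λ = 144.3604°: sin φ = 0.474016, cos φ = 0.880516, sin λ = 0.582685, cos λ = -0.812698.
ΔN = −sin φ cos λ·ΔX − sin φ sin λ·ΔY + cos φ·ΔZ = −(0.474016)(-0.812698)(589) − (0.474016)(0.582685)(-17) + (0.880516)(-313) = -44.00 m.

ΔN = -44 m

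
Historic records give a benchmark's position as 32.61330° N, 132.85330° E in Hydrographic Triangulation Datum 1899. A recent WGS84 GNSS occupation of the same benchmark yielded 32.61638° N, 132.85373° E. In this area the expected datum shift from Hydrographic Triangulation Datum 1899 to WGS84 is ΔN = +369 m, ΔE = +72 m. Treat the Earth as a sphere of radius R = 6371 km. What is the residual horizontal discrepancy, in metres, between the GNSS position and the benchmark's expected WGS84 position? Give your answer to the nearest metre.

Observed coordinate differences: Δφ = +0.00308°, Δλ = +0.00043°.
Converting to metres (1° lat = 111195 m, cos φ = 0.842327): observed ΔN = 342.5 m, observed ΔE = 40.3 m.
Subtracting the expected shift leaves a residual of 342.5 − (369) = -26.5 m north and 40.3 − (72) = -31.7 m east.
Residual distance = √((-26.5)² + (-31.7)²) = 41.3 m.

41 m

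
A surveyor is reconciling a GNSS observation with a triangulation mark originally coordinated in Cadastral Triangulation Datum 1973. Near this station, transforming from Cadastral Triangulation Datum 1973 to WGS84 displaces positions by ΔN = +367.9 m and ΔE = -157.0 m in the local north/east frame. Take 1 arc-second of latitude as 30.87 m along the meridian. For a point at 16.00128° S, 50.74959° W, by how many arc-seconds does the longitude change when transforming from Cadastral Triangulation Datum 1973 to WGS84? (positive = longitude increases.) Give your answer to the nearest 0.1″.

Δλ = -5.3″

At latitude -16.00128°, cos φ = 0.961256.
1″ of longitude at this latitude = 30.87 × cos φ = 29.6740 m, so Δλ = -157.0 / 29.6740 = -5.291″.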